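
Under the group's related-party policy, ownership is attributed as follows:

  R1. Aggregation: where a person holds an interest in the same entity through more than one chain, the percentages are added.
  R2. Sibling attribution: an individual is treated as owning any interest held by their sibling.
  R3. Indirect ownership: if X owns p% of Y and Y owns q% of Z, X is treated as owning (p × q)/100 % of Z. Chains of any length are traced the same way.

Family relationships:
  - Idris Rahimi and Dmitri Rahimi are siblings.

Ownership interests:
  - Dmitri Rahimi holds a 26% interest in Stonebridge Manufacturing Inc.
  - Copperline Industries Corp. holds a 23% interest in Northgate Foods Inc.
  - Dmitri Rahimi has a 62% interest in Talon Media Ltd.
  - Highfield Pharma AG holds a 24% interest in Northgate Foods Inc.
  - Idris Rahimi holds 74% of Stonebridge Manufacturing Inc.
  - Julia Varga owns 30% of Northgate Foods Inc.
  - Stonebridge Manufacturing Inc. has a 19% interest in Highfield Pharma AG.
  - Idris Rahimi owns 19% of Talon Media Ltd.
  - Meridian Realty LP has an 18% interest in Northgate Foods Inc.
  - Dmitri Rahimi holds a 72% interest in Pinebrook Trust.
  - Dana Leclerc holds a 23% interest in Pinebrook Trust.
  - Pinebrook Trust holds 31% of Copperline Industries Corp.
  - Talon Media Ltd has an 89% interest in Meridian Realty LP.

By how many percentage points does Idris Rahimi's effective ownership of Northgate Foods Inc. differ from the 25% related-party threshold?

2.3302

By sibling attribution (R2), Idris Rahimi is treated as also owning Dmitri Rahimi's interest in Talon Media Ltd, giving 19% + 62% = 81%.
By sibling attribution (R2), Idris Rahimi is treated as also owning Dmitri Rahimi's interest in Stonebridge Manufacturing Inc, giving 74% + 26% = 100%.
By sibling attribution (R2), Idris Rahimi is treated as owning Dmitri Rahimi's 72% interest in Pinebrook Trust.
Chain via Talon Media Ltd → Meridian Realty LP (R3): 81% × 89% × 18% = 12.9762% of Northgate Foods Inc.
Chain via Stonebridge Manufacturing Inc. → Highfield Pharma AG (R3): 100% × 19% × 24% = 4.56% of Northgate Foods Inc.
Chain via Pinebrook Trust → Copperline Industries Corp. (R3): 72% × 31% × 23% = 5.1336% of Northgate Foods Inc.
Aggregating (R1): 12.9762% + 4.56% + 5.1336% = 22.6698%.
22.6698% falls short of the 25% threshold by 2.3302 percentage points.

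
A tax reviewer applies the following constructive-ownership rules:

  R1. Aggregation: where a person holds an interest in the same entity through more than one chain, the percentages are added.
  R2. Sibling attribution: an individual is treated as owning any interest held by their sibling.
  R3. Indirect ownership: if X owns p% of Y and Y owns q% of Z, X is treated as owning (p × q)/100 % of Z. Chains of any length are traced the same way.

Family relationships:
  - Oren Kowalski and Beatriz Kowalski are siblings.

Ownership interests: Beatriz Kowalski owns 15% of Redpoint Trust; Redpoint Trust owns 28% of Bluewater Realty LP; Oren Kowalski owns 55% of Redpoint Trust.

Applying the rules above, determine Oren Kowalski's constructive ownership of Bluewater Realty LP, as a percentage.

By sibling attribution (R2), Oren Kowalski is treated as also owning Beatriz Kowalski's interest in Redpoint Trust, giving 55% + 15% = 70%.
Chain via Redpoint Trust (R3): 70% × 28% = 19.6% of Bluewater Realty LP.

19.6%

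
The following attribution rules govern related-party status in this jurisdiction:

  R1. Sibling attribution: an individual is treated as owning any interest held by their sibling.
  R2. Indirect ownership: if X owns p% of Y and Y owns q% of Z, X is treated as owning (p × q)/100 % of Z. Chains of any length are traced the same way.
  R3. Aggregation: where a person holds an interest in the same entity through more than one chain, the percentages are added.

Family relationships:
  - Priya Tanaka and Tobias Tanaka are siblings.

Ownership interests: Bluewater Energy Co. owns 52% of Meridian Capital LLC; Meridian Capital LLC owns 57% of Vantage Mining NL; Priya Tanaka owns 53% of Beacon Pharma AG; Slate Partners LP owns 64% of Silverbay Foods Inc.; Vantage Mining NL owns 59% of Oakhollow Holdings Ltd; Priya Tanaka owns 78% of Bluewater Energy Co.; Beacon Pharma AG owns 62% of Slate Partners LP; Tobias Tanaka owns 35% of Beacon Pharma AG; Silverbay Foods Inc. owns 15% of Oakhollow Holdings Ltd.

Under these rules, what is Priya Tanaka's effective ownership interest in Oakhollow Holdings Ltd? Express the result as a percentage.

18.878088%

By sibling attribution (R1), Priya Tanaka is treated as also owning Tobias Tanaka's interest in Beacon Pharma AG, giving 53% + 35% = 88%.
Chain via Beacon Pharma AG → Slate Partners LP → Silverbay Foods Inc. (R2): 88% × 62% × 64% × 15% = 5.23776% of Oakhollow Holdings Ltd.
Chain via Bluewater Energy Co. → Meridian Capital LLC → Vantage Mining NL (R2): 78% × 52% × 57% × 59% = 13.640328% of Oakhollow Holdings Ltd.
Aggregating (R3): 5.23776% + 13.640328% = 18.878088%.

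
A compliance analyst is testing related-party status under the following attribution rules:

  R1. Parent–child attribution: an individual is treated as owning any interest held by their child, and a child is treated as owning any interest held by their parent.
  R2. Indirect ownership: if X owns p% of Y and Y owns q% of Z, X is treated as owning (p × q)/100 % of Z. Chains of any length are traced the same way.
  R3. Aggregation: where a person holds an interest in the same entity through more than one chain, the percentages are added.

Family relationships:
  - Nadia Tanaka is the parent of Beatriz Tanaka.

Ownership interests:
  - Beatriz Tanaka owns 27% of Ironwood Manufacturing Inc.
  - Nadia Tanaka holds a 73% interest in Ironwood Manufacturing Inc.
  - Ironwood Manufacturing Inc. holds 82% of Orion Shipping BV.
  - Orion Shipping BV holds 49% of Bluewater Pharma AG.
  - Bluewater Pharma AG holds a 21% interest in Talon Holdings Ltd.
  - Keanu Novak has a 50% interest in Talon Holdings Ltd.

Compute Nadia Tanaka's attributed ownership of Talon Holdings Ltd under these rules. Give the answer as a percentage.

8.4378%

By parent–child attribution (R1), Nadia Tanaka is treated as also owning Beatriz Tanaka's interest in Ironwood Manufacturing Inc, giving 73% + 27% = 100%.
Chain via Ironwood Manufacturing Inc. → Orion Shipping BV → Bluewater Pharma AG (R2): 100% × 82% × 49% × 21% = 8.4378% of Talon Holdings Ltd.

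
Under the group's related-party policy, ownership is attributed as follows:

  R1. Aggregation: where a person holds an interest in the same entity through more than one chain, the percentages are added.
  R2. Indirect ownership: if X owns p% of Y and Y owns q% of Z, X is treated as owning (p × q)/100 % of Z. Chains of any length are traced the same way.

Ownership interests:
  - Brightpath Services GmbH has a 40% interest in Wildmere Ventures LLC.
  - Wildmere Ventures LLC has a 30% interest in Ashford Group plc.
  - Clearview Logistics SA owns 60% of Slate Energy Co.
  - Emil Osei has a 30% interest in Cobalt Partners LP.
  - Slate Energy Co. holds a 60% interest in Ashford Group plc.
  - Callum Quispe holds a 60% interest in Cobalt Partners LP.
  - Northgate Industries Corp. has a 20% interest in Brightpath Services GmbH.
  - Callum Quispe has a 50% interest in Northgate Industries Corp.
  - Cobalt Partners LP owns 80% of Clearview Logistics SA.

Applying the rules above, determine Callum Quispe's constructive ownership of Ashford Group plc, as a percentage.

18.48%

Chain via Northgate Industries Corp. → Brightpath Services GmbH → Wildmere Ventures LLC (R2): 50% × 20% × 40% × 30% = 1.2% of Ashford Group plc.
Chain via Cobalt Partners LP → Clearview Logistics SA → Slate Energy Co. (R2): 60% × 80% × 60% × 60% = 17.28% of Ashford Group plc.
Aggregating (R1): 1.2% + 17.28% = 18.48%.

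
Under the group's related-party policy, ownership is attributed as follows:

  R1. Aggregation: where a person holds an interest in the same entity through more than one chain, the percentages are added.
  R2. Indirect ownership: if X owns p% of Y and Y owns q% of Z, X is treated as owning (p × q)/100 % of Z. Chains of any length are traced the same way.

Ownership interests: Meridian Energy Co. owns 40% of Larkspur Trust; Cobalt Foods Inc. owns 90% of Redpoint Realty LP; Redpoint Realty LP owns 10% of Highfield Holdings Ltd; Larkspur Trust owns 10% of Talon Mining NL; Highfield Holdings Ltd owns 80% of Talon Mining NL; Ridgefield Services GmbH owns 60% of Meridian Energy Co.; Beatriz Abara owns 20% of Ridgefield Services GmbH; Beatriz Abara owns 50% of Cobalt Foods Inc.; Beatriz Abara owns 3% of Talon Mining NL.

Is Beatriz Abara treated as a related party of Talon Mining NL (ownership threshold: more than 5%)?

Yes

Chain via Ridgefield Services GmbH → Meridian Energy Co. → Larkspur Trust (R2): 20% × 60% × 40% × 10% = 0.48% of Talon Mining NL.
Chain via Cobalt Foods Inc. → Redpoint Realty LP → Highfield Holdings Ltd (R2): 50% × 90% × 10% × 80% = 3.6% of Talon Mining NL.
Direct interest in Talon Mining NL: 3%.
Aggregating (R1): 0.48% + 3.6% + 3% = 7.08%.
7.08% exceeds the 5% threshold, so Beatriz is a related party to Talon Mining NL.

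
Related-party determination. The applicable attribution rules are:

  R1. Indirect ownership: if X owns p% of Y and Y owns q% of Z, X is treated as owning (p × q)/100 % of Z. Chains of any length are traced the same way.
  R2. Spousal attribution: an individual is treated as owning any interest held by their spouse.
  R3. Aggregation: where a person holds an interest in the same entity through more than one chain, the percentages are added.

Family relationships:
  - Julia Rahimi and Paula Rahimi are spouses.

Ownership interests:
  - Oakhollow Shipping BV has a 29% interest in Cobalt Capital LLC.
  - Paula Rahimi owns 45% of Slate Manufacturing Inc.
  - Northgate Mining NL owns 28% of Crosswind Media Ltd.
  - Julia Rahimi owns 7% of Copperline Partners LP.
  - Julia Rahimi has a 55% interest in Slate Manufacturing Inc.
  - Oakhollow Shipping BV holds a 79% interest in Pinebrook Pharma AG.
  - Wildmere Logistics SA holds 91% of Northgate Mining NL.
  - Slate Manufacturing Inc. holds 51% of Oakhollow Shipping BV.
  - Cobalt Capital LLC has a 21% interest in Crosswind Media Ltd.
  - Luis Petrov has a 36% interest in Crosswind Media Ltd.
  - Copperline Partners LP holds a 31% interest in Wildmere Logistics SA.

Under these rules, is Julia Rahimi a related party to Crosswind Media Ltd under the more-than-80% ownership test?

By spousal attribution (R2), Julia Rahimi is treated as also owning Paula Rahimi's interest in Slate Manufacturing Inc, giving 55% + 45% = 100%.
Chain via Copperline Partners LP → Wildmere Logistics SA → Northgate Mining NL (R1): 7% × 31% × 91% × 28% = 0.552916% of Crosswind Media Ltd.
Chain via Slate Manufacturing Inc. → Oakhollow Shipping BV → Cobalt Capital LLC (R1): 100% × 51% × 29% × 21% = 3.1059% of Crosswind Media Ltd.
Aggregating (R3): 0.552916% + 3.1059% = 3.658816%.
3.658816% does not exceed the 80% threshold, so Julia is not a related party to Crosswind Media Ltd.

No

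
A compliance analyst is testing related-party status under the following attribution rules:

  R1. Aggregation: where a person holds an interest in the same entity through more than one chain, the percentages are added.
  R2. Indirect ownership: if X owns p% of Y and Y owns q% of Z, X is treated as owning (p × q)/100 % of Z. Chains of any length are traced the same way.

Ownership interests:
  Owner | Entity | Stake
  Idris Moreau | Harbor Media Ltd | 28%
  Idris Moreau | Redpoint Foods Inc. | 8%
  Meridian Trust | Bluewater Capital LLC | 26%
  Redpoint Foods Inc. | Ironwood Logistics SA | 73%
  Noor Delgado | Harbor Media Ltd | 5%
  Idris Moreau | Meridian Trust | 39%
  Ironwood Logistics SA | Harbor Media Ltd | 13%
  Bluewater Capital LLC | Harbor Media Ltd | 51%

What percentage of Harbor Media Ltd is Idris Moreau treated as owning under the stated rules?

Chain via Redpoint Foods Inc. → Ironwood Logistics SA (R2): 8% × 73% × 13% = 0.7592% of Harbor Media Ltd.
Chain via Meridian Trust → Bluewater Capital LLC (R2): 39% × 26% × 51% = 5.1714% of Harbor Media Ltd.
Direct interest in Harbor Media Ltd: 28%.
Aggregating (R1): 0.7592% + 5.1714% + 28% = 33.9306%.

33.9306%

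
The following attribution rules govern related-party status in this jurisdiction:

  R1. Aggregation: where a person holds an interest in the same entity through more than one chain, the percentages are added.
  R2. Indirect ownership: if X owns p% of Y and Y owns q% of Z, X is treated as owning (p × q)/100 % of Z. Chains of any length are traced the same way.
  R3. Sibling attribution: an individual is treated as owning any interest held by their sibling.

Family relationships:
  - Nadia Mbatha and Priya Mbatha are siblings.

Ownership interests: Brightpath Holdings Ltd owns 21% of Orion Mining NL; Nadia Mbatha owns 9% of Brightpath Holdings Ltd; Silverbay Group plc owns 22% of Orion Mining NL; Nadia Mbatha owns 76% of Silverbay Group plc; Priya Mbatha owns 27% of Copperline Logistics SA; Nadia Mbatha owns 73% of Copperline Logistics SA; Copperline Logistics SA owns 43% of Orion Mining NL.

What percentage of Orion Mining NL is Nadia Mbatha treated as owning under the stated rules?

61.61%

By sibling attribution (R3), Nadia Mbatha is treated as also owning Priya Mbatha's interest in Copperline Logistics SA, giving 73% + 27% = 100%.
Chain via Brightpath Holdings Ltd (R2): 9% × 21% = 1.89% of Orion Mining NL.
Chain via Copperline Logistics SA (R2): 100% × 43% = 43% of Orion Mining NL.
Chain via Silverbay Group plc (R2): 76% × 22% = 16.72% of Orion Mining NL.
Aggregating (R1): 1.89% + 43% + 16.72% = 61.61%.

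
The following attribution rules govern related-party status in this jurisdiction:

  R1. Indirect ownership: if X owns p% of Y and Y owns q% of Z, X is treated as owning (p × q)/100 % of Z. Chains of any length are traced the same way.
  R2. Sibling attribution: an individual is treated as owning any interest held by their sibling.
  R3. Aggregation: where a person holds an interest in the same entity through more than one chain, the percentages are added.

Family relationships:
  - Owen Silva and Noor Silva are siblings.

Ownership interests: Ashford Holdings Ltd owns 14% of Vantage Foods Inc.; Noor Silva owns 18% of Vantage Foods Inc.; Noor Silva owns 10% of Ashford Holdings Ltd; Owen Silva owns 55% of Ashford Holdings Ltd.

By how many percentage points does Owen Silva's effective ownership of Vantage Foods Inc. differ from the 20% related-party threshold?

By sibling attribution (R2), Owen Silva is treated as also owning Noor Silva's interest in Ashford Holdings Ltd, giving 55% + 10% = 65%.
By sibling attribution (R2), Owen Silva is treated as owning Noor Silva's 18% interest in Vantage Foods Inc.
Chain via Ashford Holdings Ltd (R1): 65% × 14% = 9.1% of Vantage Foods Inc.
Direct interest in Vantage Foods Inc: 18%.
Aggregating (R3): 9.1% + 18% = 27.1%.
27.1% exceeds the 20% threshold by 7.1 percentage points.

7.1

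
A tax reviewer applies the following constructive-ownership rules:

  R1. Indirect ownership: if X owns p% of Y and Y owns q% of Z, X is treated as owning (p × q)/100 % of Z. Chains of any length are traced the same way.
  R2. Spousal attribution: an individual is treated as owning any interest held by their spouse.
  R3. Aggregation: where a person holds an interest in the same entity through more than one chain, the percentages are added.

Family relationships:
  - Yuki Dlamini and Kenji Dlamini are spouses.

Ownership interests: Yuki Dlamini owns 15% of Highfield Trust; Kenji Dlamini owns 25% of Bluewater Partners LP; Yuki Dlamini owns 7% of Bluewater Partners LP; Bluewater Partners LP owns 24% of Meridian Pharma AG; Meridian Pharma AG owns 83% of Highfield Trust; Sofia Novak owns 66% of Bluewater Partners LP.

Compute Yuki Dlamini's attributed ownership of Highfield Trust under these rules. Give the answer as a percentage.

21.3744%

By spousal attribution (R2), Yuki Dlamini is treated as also owning Kenji Dlamini's interest in Bluewater Partners LP, giving 7% + 25% = 32%.
Chain via Bluewater Partners LP → Meridian Pharma AG (R1): 32% × 24% × 83% = 6.3744% of Highfield Trust.
Direct interest in Highfield Trust: 15%.
Aggregating (R3): 6.3744% + 15% = 21.3744%.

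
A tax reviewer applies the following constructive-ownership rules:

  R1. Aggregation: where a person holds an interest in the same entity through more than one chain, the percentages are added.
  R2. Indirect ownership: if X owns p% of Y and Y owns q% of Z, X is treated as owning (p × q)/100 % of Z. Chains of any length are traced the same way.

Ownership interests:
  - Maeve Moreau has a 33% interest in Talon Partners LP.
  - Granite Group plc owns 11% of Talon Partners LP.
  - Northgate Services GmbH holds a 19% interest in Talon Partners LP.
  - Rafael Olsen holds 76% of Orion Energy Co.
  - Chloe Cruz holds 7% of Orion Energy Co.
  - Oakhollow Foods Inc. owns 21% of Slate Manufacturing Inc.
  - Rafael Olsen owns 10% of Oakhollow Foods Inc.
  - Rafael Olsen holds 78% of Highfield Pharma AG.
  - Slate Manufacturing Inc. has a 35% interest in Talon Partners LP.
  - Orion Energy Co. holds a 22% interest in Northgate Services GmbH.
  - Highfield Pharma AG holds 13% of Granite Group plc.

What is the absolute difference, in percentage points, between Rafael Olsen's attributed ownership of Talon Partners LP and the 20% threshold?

14.9728

Chain via Orion Energy Co. → Northgate Services GmbH (R2): 76% × 22% × 19% = 3.1768% of Talon Partners LP.
Chain via Oakhollow Foods Inc. → Slate Manufacturing Inc. (R2): 10% × 21% × 35% = 0.735% of Talon Partners LP.
Chain via Highfield Pharma AG → Granite Group plc (R2): 78% × 13% × 11% = 1.1154% of Talon Partners LP.
Aggregating (R1): 3.1768% + 0.735% + 1.1154% = 5.0272%.
5.0272% falls short of the 20% threshold by 14.9728 percentage points.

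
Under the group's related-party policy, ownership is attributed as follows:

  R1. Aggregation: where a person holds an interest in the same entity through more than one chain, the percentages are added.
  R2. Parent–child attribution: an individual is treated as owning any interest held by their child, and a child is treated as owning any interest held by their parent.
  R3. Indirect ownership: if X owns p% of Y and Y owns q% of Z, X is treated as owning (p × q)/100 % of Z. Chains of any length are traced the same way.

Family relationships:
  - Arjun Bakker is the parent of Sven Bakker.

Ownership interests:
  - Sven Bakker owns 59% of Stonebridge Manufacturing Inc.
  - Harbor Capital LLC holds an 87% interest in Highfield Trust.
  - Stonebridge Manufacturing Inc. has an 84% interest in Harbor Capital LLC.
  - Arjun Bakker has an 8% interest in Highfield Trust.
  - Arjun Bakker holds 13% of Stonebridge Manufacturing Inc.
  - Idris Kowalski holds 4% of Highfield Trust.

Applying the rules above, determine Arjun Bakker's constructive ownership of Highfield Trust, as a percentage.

60.6176%

By parent–child attribution (R2), Arjun Bakker is treated as also owning Sven Bakker's interest in Stonebridge Manufacturing Inc, giving 13% + 59% = 72%.
Chain via Stonebridge Manufacturing Inc. → Harbor Capital LLC (R3): 72% × 84% × 87% = 52.6176% of Highfield Trust.
Direct interest in Highfield Trust: 8%.
Aggregating (R1): 52.6176% + 8% = 60.6176%.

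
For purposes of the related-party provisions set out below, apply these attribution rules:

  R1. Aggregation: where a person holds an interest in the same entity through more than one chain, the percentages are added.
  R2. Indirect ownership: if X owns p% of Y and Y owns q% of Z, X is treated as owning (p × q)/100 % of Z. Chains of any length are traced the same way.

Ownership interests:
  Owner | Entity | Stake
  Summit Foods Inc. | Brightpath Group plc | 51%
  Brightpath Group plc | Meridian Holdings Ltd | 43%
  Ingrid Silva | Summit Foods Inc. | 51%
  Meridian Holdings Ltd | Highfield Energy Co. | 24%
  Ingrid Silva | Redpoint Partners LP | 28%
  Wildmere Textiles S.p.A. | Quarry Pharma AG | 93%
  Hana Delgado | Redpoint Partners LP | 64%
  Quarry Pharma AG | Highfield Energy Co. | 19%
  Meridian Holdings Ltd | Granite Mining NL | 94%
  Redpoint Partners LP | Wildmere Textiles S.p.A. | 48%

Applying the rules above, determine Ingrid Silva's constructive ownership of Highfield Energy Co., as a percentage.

Chain via Redpoint Partners LP → Wildmere Textiles S.p.A. → Quarry Pharma AG (R2): 28% × 48% × 93% × 19% = 2.374848% of Highfield Energy Co.
Chain via Summit Foods Inc. → Brightpath Group plc → Meridian Holdings Ltd (R2): 51% × 51% × 43% × 24% = 2.684232% of Highfield Energy Co.
Aggregating (R1): 2.374848% + 2.684232% = 5.05908%.

5.05908%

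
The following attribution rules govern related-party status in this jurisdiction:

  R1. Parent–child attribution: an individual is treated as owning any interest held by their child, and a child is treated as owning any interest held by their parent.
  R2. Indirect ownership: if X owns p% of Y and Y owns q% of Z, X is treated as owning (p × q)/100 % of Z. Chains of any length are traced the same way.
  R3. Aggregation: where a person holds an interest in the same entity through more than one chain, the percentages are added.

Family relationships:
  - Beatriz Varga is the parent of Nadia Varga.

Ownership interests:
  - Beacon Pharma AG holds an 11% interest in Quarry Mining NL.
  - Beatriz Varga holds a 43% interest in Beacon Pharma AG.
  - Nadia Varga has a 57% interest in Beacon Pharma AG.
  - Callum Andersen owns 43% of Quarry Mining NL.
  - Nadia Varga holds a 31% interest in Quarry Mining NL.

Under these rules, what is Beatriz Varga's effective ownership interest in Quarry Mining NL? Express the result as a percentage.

42%

By parent–child attribution (R1), Beatriz Varga is treated as also owning Nadia Varga's interest in Beacon Pharma AG, giving 43% + 57% = 100%.
By parent–child attribution (R1), Beatriz Varga is treated as owning Nadia Varga's 31% interest in Quarry Mining NL.
Chain via Beacon Pharma AG (R2): 100% × 11% = 11% of Quarry Mining NL.
Direct interest in Quarry Mining NL: 31%.
Aggregating (R3): 11% + 31% = 42%.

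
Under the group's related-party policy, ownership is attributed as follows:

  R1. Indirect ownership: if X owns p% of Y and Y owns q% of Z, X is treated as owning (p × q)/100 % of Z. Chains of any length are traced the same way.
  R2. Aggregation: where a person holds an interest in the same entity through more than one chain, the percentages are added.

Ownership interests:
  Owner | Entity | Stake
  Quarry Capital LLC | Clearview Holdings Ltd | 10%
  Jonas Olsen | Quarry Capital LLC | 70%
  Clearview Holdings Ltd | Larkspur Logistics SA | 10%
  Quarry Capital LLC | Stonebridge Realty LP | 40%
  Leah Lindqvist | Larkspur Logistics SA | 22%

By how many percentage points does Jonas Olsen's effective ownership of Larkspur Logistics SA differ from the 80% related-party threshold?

Chain via Quarry Capital LLC → Clearview Holdings Ltd (R1): 70% × 10% × 10% = 0.7% of Larkspur Logistics SA.
0.7% falls short of the 80% threshold by 79.3 percentage points.

79.3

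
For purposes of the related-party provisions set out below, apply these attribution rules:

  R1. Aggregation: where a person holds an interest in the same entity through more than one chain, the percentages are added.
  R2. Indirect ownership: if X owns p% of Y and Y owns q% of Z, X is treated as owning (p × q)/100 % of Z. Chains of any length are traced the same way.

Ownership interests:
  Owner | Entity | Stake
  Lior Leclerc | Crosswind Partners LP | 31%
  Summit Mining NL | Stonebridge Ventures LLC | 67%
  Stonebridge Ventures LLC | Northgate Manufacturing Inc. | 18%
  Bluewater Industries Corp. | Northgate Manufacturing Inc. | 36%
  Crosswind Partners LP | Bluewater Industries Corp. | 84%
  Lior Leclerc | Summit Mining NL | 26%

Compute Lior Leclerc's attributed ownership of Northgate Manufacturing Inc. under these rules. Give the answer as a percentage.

12.51%

Chain via Crosswind Partners LP → Bluewater Industries Corp. (R2): 31% × 84% × 36% = 9.3744% of Northgate Manufacturing Inc.
Chain via Summit Mining NL → Stonebridge Ventures LLC (R2): 26% × 67% × 18% = 3.1356% of Northgate Manufacturing Inc.
Aggregating (R1): 9.3744% + 3.1356% = 12.51%.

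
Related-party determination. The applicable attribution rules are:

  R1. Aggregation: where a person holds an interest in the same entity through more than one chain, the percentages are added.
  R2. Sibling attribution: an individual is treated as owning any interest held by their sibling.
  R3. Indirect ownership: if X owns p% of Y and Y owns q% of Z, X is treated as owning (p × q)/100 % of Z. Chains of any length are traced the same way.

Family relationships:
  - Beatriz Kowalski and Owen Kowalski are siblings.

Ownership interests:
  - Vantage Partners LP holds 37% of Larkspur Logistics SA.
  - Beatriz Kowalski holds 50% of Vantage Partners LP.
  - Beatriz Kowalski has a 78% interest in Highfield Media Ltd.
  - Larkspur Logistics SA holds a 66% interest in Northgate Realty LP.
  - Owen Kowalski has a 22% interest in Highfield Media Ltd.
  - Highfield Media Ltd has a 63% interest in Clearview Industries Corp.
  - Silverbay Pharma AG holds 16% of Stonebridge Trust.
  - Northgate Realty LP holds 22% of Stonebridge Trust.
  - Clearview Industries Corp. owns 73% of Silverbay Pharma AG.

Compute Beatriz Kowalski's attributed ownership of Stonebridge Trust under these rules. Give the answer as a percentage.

10.0446%

By sibling attribution (R2), Beatriz Kowalski is treated as also owning Owen Kowalski's interest in Highfield Media Ltd, giving 78% + 22% = 100%.
Chain via Highfield Media Ltd → Clearview Industries Corp. → Silverbay Pharma AG (R3): 100% × 63% × 73% × 16% = 7.3584% of Stonebridge Trust.
Chain via Vantage Partners LP → Larkspur Logistics SA → Northgate Realty LP (R3): 50% × 37% × 66% × 22% = 2.6862% of Stonebridge Trust.
Aggregating (R1): 7.3584% + 2.6862% = 10.0446%.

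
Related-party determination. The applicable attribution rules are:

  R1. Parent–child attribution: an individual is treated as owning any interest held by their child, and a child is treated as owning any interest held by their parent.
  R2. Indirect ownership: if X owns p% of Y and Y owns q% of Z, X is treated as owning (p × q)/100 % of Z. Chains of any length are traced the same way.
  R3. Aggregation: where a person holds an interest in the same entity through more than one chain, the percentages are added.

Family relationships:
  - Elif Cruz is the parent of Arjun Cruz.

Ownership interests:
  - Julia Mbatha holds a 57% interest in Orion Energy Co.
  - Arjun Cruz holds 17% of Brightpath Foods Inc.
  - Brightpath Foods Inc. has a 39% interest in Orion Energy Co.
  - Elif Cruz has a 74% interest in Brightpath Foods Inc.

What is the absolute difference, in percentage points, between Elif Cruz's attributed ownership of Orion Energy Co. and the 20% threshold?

15.49

By parent–child attribution (R1), Elif Cruz is treated as also owning Arjun Cruz's interest in Brightpath Foods Inc, giving 74% + 17% = 91%.
Chain via Brightpath Foods Inc. (R2): 91% × 39% = 35.49% of Orion Energy Co.
35.49% exceeds the 20% threshold by 15.49 percentage points.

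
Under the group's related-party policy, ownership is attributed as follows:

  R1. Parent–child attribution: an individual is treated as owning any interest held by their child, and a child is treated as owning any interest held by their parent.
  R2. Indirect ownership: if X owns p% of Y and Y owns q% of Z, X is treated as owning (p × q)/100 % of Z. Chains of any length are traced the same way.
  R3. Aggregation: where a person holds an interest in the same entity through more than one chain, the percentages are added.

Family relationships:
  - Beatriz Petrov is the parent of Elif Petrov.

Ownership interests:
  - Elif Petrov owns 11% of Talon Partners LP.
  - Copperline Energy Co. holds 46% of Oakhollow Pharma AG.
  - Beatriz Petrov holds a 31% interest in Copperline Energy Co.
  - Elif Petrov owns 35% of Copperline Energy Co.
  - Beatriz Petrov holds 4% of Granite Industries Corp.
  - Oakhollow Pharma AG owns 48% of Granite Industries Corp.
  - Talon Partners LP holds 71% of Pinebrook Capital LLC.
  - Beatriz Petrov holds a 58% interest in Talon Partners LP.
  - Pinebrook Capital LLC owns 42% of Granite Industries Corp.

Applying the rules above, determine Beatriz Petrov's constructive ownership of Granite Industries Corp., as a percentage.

By parent–child attribution (R1), Beatriz Petrov is treated as also owning Elif Petrov's interest in Talon Partners LP, giving 58% + 11% = 69%.
By parent–child attribution (R1), Beatriz Petrov is treated as also owning Elif Petrov's interest in Copperline Energy Co, giving 31% + 35% = 66%.
Chain via Talon Partners LP → Pinebrook Capital LLC (R2): 69% × 71% × 42% = 20.5758% of Granite Industries Corp.
Chain via Copperline Energy Co. → Oakhollow Pharma AG (R2): 66% × 46% × 48% = 14.5728% of Granite Industries Corp.
Direct interest in Granite Industries Corp: 4%.
Aggregating (R3): 20.5758% + 14.5728% + 4% = 39.1486%.

39.1486%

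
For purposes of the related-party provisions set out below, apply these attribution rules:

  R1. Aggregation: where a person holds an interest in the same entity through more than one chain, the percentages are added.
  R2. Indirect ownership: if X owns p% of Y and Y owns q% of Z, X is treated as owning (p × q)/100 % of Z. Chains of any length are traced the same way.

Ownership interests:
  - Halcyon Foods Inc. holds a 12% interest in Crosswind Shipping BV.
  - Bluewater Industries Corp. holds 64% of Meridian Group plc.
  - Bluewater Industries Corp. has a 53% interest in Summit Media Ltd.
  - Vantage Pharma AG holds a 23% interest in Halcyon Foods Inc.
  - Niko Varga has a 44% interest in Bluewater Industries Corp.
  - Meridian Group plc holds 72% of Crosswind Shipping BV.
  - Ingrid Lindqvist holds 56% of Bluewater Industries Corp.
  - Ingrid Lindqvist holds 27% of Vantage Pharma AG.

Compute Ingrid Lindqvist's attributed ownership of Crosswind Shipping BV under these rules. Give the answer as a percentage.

Chain via Bluewater Industries Corp. → Meridian Group plc (R2): 56% × 64% × 72% = 25.8048% of Crosswind Shipping BV.
Chain via Vantage Pharma AG → Halcyon Foods Inc. (R2): 27% × 23% × 12% = 0.7452% of Crosswind Shipping BV.
Aggregating (R1): 25.8048% + 0.7452% = 26.55%.

26.55%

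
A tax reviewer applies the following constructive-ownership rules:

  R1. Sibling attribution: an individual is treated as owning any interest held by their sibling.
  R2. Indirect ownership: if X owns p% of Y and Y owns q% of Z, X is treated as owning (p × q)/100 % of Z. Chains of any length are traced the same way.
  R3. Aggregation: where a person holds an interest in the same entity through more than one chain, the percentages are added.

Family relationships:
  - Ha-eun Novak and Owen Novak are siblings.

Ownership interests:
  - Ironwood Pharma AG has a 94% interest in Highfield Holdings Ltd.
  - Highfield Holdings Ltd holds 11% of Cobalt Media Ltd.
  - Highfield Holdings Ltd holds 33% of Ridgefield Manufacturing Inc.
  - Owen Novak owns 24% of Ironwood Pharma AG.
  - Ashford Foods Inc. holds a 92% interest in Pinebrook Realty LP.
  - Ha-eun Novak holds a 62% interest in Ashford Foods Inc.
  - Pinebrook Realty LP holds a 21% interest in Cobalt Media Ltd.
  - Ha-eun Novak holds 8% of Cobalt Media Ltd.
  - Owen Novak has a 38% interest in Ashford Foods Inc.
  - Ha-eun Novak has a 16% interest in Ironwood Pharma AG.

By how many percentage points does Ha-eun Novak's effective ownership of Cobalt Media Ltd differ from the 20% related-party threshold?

11.456

By sibling attribution (R1), Ha-eun Novak is treated as also owning Owen Novak's interest in Ironwood Pharma AG, giving 16% + 24% = 40%.
By sibling attribution (R1), Ha-eun Novak is treated as also owning Owen Novak's interest in Ashford Foods Inc, giving 62% + 38% = 100%.
Chain via Ironwood Pharma AG → Highfield Holdings Ltd (R2): 40% × 94% × 11% = 4.136% of Cobalt Media Ltd.
Chain via Ashford Foods Inc. → Pinebrook Realty LP (R2): 100% × 92% × 21% = 19.32% of Cobalt Media Ltd.
Direct interest in Cobalt Media Ltd: 8%.
Aggregating (R3): 4.136% + 19.32% + 8% = 31.456%.
31.456% exceeds the 20% threshold by 11.456 percentage points.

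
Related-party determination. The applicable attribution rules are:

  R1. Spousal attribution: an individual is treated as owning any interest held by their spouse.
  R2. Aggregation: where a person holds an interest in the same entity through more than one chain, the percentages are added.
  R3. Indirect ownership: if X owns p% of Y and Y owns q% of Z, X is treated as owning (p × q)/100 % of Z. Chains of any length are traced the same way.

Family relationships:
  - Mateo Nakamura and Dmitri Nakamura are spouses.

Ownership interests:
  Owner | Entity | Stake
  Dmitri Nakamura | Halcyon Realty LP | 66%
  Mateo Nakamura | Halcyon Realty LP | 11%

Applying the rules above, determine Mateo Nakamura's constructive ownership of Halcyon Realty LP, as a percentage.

77%

By spousal attribution (R1), Mateo Nakamura is treated as also owning Dmitri Nakamura's interest in Halcyon Realty LP, giving 11% + 66% = 77%.
Direct interest in Halcyon Realty LP: 77%.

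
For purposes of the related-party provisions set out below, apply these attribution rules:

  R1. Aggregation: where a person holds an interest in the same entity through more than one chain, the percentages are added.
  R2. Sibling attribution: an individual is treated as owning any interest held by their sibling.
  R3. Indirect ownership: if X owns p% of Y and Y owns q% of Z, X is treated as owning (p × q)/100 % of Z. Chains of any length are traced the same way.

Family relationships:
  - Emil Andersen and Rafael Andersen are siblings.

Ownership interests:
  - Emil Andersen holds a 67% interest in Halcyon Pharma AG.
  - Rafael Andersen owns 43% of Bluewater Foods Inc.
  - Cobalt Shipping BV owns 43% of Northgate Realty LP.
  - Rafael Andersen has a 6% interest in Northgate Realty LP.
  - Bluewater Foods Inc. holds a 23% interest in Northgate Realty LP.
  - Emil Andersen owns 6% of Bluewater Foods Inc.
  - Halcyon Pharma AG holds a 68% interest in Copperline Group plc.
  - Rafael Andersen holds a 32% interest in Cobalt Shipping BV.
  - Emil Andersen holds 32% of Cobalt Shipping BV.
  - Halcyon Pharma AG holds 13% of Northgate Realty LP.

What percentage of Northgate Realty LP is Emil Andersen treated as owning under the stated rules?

53.5%

By sibling attribution (R2), Emil Andersen is treated as also owning Rafael Andersen's interest in Bluewater Foods Inc, giving 6% + 43% = 49%.
By sibling attribution (R2), Emil Andersen is treated as also owning Rafael Andersen's interest in Cobalt Shipping BV, giving 32% + 32% = 64%.
By sibling attribution (R2), Emil Andersen is treated as owning Rafael Andersen's 6% interest in Northgate Realty LP.
Chain via Halcyon Pharma AG (R3): 67% × 13% = 8.71% of Northgate Realty LP.
Chain via Bluewater Foods Inc. (R3): 49% × 23% = 11.27% of Northgate Realty LP.
Chain via Cobalt Shipping BV (R3): 64% × 43% = 27.52% of Northgate Realty LP.
Direct interest in Northgate Realty LP: 6%.
Aggregating (R1): 8.71% + 11.27% + 27.52% + 6% = 53.5%.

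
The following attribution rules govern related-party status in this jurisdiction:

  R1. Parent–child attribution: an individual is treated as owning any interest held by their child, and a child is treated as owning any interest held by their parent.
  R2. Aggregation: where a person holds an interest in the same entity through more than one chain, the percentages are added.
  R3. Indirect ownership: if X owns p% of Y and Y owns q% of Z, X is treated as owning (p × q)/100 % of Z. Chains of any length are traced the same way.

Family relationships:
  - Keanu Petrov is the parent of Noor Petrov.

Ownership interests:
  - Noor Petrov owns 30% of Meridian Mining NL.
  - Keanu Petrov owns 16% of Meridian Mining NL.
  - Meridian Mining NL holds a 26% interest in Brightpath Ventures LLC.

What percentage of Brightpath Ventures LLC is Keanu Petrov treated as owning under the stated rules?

11.96%

By parent–child attribution (R1), Keanu Petrov is treated as also owning Noor Petrov's interest in Meridian Mining NL, giving 16% + 30% = 46%.
Chain via Meridian Mining NL (R3): 46% × 26% = 11.96% of Brightpath Ventures LLC.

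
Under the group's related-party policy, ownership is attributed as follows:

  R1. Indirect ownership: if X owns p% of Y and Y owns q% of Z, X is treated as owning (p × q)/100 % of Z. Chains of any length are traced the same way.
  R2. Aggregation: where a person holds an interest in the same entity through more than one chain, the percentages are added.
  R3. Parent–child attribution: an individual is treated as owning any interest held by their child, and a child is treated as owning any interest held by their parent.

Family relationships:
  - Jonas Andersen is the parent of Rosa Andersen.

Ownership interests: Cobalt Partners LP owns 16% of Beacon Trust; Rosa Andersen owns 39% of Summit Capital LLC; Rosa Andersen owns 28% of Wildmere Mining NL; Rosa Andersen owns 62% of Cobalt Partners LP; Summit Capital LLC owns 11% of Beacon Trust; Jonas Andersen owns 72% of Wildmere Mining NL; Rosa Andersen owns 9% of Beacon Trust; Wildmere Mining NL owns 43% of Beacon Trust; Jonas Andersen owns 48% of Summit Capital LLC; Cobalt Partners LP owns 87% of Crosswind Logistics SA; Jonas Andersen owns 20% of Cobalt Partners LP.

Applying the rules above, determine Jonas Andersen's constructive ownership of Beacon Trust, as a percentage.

By parent–child attribution (R3), Jonas Andersen is treated as also owning Rosa Andersen's interest in Wildmere Mining NL, giving 72% + 28% = 100%.
By parent–child attribution (R3), Jonas Andersen is treated as also owning Rosa Andersen's interest in Cobalt Partners LP, giving 20% + 62% = 82%.
By parent–child attribution (R3), Jonas Andersen is treated as also owning Rosa Andersen's interest in Summit Capital LLC, giving 48% + 39% = 87%.
By parent–child attribution (R3), Jonas Andersen is treated as owning Rosa Andersen's 9% interest in Beacon Trust.
Chain via Wildmere Mining NL (R1): 100% × 43% = 43% of Beacon Trust.
Chain via Cobalt Partners LP (R1): 82% × 16% = 13.12% of Beacon Trust.
Chain via Summit Capital LLC (R1): 87% × 11% = 9.57% of Beacon Trust.
Direct interest in Beacon Trust: 9%.
Aggregating (R2): 43% + 13.12% + 9.57% + 9% = 74.69%.

74.69%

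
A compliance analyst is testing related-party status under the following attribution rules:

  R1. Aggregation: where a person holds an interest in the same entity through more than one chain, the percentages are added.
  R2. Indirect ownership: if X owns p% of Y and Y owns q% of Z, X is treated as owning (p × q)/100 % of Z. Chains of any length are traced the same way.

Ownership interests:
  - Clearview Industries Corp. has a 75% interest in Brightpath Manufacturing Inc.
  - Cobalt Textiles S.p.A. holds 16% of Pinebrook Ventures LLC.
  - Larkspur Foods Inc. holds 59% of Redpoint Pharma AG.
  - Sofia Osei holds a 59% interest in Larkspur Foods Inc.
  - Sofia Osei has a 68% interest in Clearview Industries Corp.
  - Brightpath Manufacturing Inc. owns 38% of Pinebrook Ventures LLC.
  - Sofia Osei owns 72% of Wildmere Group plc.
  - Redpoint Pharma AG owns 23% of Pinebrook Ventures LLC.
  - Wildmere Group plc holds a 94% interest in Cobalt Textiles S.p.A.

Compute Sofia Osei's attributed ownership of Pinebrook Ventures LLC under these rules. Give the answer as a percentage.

Chain via Clearview Industries Corp. → Brightpath Manufacturing Inc. (R2): 68% × 75% × 38% = 19.38% of Pinebrook Ventures LLC.
Chain via Wildmere Group plc → Cobalt Textiles S.p.A. (R2): 72% × 94% × 16% = 10.8288% of Pinebrook Ventures LLC.
Chain via Larkspur Foods Inc. → Redpoint Pharma AG (R2): 59% × 59% × 23% = 8.0063% of Pinebrook Ventures LLC.
Aggregating (R1): 19.38% + 10.8288% + 8.0063% = 38.2151%.

38.2151%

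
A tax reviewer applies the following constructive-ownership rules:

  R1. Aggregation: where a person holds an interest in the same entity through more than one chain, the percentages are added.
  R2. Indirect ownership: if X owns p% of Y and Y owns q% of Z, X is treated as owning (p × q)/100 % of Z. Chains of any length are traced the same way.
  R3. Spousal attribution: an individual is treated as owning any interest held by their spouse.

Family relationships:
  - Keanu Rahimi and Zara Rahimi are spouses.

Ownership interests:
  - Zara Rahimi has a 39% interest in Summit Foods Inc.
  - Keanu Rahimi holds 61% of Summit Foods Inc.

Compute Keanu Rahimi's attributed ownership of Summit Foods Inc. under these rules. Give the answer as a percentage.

100%

By spousal attribution (R3), Keanu Rahimi is treated as also owning Zara Rahimi's interest in Summit Foods Inc, giving 61% + 39% = 100%.
Direct interest in Summit Foods Inc: 100%.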